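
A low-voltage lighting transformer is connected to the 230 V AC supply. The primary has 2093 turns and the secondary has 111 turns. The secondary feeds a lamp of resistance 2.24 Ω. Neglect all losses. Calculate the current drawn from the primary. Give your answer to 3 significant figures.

V_s = V_p × N_s/N_p = 230 × 111/2093 = 12.198 V.
I_s = V_s/R = 12.198/2.24 = 5.4454 A.
For an ideal transformer I_p N_p = I_s N_s, so I_p = 5.4454 × 111/2093 = 0.289 A.

I_p ≈ 0.289 A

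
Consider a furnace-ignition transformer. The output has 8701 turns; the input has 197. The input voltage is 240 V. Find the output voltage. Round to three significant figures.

V_out/V_in = N_out/N_in, so V_out = 240 × 8701/197 = 10600 V.

V_out ≈ 10600 V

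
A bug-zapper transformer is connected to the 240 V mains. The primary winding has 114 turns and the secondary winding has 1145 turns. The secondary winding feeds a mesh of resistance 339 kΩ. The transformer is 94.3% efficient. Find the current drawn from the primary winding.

V_s = 240 × 1145/114 = 2410.5 V.
I_s = V_s/R = 2410.5/339000 = 0.0071107 A.
P_out = V_s I_s = 2410.5 × 0.0071107 = 17.141 W.
P_in = P_out/η = 17.141/0.943 = 18.177 W.
I_p = P_in/V_p = 18.177/240 = 0.0757 A.

I_p ≈ 0.0757 A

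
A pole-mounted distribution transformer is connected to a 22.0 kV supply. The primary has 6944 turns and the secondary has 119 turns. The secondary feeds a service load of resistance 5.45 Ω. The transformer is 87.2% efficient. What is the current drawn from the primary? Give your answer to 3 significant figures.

I_p ≈ 1.36 A

V_s = 22000 × 119/6944 = 377.02 V.
I_s = V_s/R = 377.02/5.45 = 69.177 A.
P_out = V_s I_s = 377.02 × 69.177 = 26081 W.
P_in = P_out/η = 26081/0.872 = 29909 W.
I_p = P_in/V_p = 29909/22000 = 1.36 A.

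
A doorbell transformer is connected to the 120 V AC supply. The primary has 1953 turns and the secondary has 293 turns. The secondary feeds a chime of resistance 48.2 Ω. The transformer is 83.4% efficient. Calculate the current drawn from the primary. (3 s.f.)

V_s = 120 × 293/1953 = 18.003 V.
I_s = V_s/R = 18.003/48.2 = 0.37351 A.
P_out = V_s I_s = 18.003 × 0.37351 = 6.7243 W.
P_in = P_out/η = 6.7243/0.834 = 8.0627 W.
I_p = P_in/V_p = 8.0627/120 = 0.0672 A.

I_p ≈ 0.0672 A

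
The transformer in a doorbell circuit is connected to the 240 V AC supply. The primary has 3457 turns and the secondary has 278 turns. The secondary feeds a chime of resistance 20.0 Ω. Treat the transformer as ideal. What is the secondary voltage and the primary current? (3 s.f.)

V_s ≈ 19.3 V, I_p ≈ 0.0776 A

V_s = V_p × N_s/N_p = 240 × 278/3457 = 19.300 V.
I_s = V_s/R = 19.300/20.0 = 0.96500 A.
I_p = I_s × N_s/N_p = 0.96500 × 278/3457 = 0.0776 A.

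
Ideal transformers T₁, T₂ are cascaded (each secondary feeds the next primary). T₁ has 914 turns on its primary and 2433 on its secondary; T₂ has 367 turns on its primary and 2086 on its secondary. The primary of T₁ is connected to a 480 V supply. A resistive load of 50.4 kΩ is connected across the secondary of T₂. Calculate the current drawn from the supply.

Secondary of T₁: V = 480.00 × 2433/914 = 1277.7 V.
Secondary of T₂: V = 1277.7 × 2086/367 = 7262.5 V.
I_load = 7262.5/50400 = 0.14410 A, so P_out = 7262.5 × 0.14410 = 1046.5 W.
All ideal ⇒ P_in = P_out, so I_supply = 1046.5/480 = 2.18 A.

I_supply ≈ 2.18 A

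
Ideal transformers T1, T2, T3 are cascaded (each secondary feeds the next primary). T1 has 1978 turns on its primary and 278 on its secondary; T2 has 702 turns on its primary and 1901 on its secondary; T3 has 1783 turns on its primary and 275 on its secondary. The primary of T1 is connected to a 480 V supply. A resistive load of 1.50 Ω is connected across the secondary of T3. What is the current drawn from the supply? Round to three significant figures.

Secondary of T1: V = 480.00 × 278/1978 = 67.462 V.
Secondary of T2: V = 67.462 × 1901/702 = 182.69 V.
Secondary of T3: V = 182.69 × 275/1783 = 28.176 V.
I_load = 28.176/1.50 = 18.784 A, so P_out = 28.176 × 18.784 = 529.27 W.
All ideal ⇒ P_in = P_out, so I_supply = 529.27/480 = 1.10 A.

I_supply ≈ 1.10 A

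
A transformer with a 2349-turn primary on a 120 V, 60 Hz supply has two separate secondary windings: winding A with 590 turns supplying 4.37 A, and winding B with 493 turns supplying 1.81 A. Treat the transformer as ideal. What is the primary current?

V_A = 120 × 590/2349 = 30.140 V; V_B = 120 × 493/2349 = 25.185 V.
P_out = V_A I_A + V_B I_B = 30.140×4.37 + 25.185×1.81 = 131.71 + 45.585 = 177.30 W.
Ideal ⇒ P_in = P_out, so I_p = P_out/V_p = 177.30/120 = 1.48 A.

I_p ≈ 1.48 A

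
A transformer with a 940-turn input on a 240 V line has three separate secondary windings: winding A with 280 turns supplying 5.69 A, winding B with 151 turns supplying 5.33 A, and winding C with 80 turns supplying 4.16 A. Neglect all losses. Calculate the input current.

I_in ≈ 2.91 A

V_A = 240 × 280/940 = 71.489 V; V_B = 240 × 151/940 = 38.553 V; V_C = 240 × 80/940 = 20.426 V.
P_out = V_A I_A + V_B I_B + V_C I_C = 71.489×5.69 + 38.553×5.33 + 20.426×4.16 = 406.77 + 205.49 + 84.970 = 697.23 W.
Ideal ⇒ P_in = P_out, so I_in = P_out/V_in = 697.23/240 = 2.91 A.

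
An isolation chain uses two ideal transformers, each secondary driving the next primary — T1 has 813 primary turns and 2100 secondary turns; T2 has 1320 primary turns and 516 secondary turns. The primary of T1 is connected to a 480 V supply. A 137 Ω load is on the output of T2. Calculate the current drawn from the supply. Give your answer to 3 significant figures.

Secondary of T1: V = 480.00 × 2100/813 = 1239.9 V.
Secondary of T2: V = 1239.9 × 516/1320 = 484.67 V.
I_load = 484.67/137 = 3.5377 A, so P_out = 484.67 × 3.5377 = 1714.6 W.
All ideal ⇒ P_in = P_out, so I_supply = 1714.6/480 = 3.57 A.

I_supply ≈ 3.57 A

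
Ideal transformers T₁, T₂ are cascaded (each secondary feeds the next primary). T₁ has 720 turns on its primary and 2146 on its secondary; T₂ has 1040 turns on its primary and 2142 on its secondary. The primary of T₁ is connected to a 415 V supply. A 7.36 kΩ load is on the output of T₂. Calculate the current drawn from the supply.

After T₁: V = 415.00 × 2146/720 = 1236.9 V.
After T₂: V = 1236.9 × 2142/1040 = 2547.6 V.
I_load = 2547.6/7360 = 0.34614 A, so P_out = 2547.6 × 0.34614 = 881.83 W.
All ideal ⇒ P_in = P_out, so I_supply = 881.83/415 = 2.12 A.

I_supply ≈ 2.12 A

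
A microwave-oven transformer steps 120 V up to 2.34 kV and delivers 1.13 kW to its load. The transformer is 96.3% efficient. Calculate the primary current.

I_p ≈ 9.78 A

P_in = P_out/η = 1130/0.963 = 1173.4 W.
I_p = P_in/V_p = 1173.4/120 = 9.78 A.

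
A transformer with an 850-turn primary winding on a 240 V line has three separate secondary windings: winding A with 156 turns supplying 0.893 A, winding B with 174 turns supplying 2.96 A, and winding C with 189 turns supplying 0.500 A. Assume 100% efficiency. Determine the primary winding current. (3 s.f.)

I_p ≈ 0.881 A

V_A = 240 × 156/850 = 44.047 V; V_B = 240 × 174/850 = 49.129 V; V_C = 240 × 189/850 = 53.365 V.
P_out = V_A I_A + V_B I_B + V_C I_C = 44.047×0.893 + 49.129×2.96 + 53.365×0.500 = 39.334 + 145.42 + 26.682 = 211.44 W.
Ideal ⇒ P_in = P_out, so I_p = P_out/V_p = 211.44/240 = 0.881 A.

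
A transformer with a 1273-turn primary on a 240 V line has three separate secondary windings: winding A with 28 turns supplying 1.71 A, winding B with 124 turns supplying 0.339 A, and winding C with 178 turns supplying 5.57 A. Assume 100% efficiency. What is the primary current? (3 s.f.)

V_A = 240 × 28/1273 = 5.2789 V; V_B = 240 × 124/1273 = 23.378 V; V_C = 240 × 178/1273 = 33.559 V.
P_out = V_A I_A + V_B I_B + V_C I_C = 5.2789×1.71 + 23.378×0.339 + 33.559×5.57 = 9.0269 + 7.9251 + 186.92 = 203.87 W.
Ideal ⇒ P_in = P_out, so I_p = P_out/V_p = 203.87/240 = 0.849 A.

I_p ≈ 0.849 A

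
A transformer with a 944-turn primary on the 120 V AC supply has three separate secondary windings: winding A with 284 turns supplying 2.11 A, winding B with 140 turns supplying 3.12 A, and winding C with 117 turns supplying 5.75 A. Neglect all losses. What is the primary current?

V_A = 120 × 284/944 = 36.102 V; V_B = 120 × 140/944 = 17.797 V; V_C = 120 × 117/944 = 14.873 V.
P_out = V_A I_A + V_B I_B + V_C I_C = 36.102×2.11 + 17.797×3.12 + 14.873×5.75 = 76.175 + 55.525 + 85.519 = 217.22 W.
Ideal ⇒ P_in = P_out, so I_p = P_out/V_p = 217.22/120 = 1.81 A.

I_p ≈ 1.81 A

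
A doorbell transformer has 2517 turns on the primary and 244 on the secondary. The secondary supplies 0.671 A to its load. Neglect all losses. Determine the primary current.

I_p ≈ 0.0650 A

For an ideal transformer I_p/I_s = N_s/N_p, so I_p = 0.671 × 244/2517 = 0.0650 A.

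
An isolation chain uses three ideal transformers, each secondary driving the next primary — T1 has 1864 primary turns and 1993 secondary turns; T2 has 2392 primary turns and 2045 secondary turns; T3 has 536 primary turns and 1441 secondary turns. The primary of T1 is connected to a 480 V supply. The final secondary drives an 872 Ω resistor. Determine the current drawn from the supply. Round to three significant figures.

Secondary of T1: V = 480.00 × 1993/1864 = 513.22 V.
Secondary of T2: V = 513.22 × 2045/2392 = 438.77 V.
Secondary of T3: V = 438.77 × 1441/536 = 1179.6 V.
I_load = 1179.6/872 = 1.3527 A, so P_out = 1179.6 × 1.3527 = 1595.7 W.
All ideal ⇒ P_in = P_out, so I_supply = 1595.7/480 = 3.32 A.

I_supply ≈ 3.32 A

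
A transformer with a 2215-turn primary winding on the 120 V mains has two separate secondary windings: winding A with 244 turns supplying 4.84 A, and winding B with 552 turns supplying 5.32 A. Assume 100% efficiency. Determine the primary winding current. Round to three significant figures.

I_p ≈ 1.86 A

V_A = 120 × 244/2215 = 13.219 V; V_B = 120 × 552/2215 = 29.905 V.
P_out = V_A I_A + V_B I_B = 13.219×4.84 + 29.905×5.32 = 63.980 + 159.10 = 223.08 W.
Ideal ⇒ P_in = P_out, so I_p = P_out/V_p = 223.08/120 = 1.86 A.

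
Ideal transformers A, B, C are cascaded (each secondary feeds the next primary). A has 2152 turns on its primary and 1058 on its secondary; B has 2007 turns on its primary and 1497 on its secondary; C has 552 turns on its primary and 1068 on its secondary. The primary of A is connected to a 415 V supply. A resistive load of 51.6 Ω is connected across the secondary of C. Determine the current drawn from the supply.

I_supply ≈ 4.05 A

Secondary of A: V = 415.00 × 1058/2152 = 204.03 V.
Secondary of B: V = 204.03 × 1497/2007 = 152.18 V.
Secondary of C: V = 152.18 × 1068/552 = 294.44 V.
I_load = 294.44/51.6 = 5.7062 A, so P_out = 294.44 × 5.7062 = 1680.1 W.
All ideal ⇒ P_in = P_out, so I_supply = 1680.1/415 = 4.05 A.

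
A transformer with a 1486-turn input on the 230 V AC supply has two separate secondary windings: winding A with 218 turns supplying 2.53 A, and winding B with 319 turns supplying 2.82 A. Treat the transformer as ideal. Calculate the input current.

V_A = 230 × 218/1486 = 33.742 V; V_B = 230 × 319/1486 = 49.374 V.
P_out = V_A I_A + V_B I_B = 33.742×2.53 + 49.374×2.82 = 85.366 + 139.24 = 224.60 W.
Ideal ⇒ P_in = P_out, so I_in = P_out/V_in = 224.60/230 = 0.977 A.

I_in ≈ 0.977 A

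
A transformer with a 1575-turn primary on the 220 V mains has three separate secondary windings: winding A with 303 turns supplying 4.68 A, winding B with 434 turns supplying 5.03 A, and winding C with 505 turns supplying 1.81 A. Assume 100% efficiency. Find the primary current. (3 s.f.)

I_p ≈ 2.87 A

V_A = 220 × 303/1575 = 42.324 V; V_B = 220 × 434/1575 = 60.622 V; V_C = 220 × 505/1575 = 70.540 V.
P_out = V_A I_A + V_B I_B + V_C I_C = 42.324×4.68 + 60.622×5.03 + 70.540×1.81 = 198.08 + 304.93 + 127.68 = 630.68 W.
Ideal ⇒ P_in = P_out, so I_p = P_out/V_p = 630.68/220 = 2.87 A.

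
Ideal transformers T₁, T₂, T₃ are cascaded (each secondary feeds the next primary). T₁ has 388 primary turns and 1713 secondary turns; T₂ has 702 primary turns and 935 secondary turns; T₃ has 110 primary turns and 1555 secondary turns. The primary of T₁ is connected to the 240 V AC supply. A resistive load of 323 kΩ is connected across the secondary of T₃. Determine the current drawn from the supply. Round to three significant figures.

I_supply ≈ 5.13 A

After T₁: V = 240.00 × 1713/388 = 1059.6 V.
After T₂: V = 1059.6 × 935/702 = 1411.3 V.
After T₃: V = 1411.3 × 1555/110 = 19950 V.
I_load = 19950/323000 = 0.061766 A, so P_out = 19950 × 0.061766 = 1232.2 W.
All ideal ⇒ P_in = P_out, so I_supply = 1232.2/240 = 5.13 A.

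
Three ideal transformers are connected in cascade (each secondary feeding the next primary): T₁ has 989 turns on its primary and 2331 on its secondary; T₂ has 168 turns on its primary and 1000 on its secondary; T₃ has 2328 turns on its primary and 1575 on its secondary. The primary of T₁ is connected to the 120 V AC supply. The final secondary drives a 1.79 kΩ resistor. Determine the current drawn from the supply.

Secondary of T₁: V = 120.00 × 2331/989 = 282.83 V.
Secondary of T₂: V = 282.83 × 1000/168 = 1683.5 V.
Secondary of T₃: V = 1683.5 × 1575/2328 = 1139.0 V.
I_load = 1139.0/1790 = 0.63630 A, so P_out = 1139.0 × 0.63630 = 724.73 W.
All ideal ⇒ P_in = P_out, so I_supply = 724.73/120 = 6.04 A.

I_supply ≈ 6.04 A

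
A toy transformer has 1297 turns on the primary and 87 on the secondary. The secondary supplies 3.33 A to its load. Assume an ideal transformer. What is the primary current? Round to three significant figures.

For an ideal transformer I_p/I_s = N_s/N_p, so I_p = 3.33 × 87/1297 = 0.223 A.

I_p ≈ 0.223 A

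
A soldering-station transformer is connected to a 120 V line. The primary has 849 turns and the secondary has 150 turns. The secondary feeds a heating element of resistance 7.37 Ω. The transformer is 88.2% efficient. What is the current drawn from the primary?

V_s = 120 × 150/849 = 21.201 V.
I_s = V_s/R = 21.201/7.37 = 2.8767 A.
P_out = V_s I_s = 21.201 × 2.8767 = 60.990 W.
P_in = P_out/η = 60.990/0.882 = 69.150 W.
I_p = P_in/V_p = 69.150/120 = 0.576 A.

I_p ≈ 0.576 A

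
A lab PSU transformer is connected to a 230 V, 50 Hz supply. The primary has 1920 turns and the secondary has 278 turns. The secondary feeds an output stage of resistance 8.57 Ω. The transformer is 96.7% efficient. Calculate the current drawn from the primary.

V_s = 230 × 278/1920 = 33.302 V.
I_s = V_s/R = 33.302/8.57 = 3.8859 A.
P_out = V_s I_s = 33.302 × 3.8859 = 129.41 W.
P_in = P_out/η = 129.41/0.967 = 133.82 W.
I_p = P_in/V_p = 133.82/230 = 0.582 A.

I_p ≈ 0.582 A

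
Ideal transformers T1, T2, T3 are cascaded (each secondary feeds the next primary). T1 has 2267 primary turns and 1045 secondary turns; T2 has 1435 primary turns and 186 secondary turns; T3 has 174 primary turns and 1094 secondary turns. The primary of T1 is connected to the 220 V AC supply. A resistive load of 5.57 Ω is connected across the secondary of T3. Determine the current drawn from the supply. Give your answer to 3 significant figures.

I_supply ≈ 5.57 A

Secondary of T1: V = 220.00 × 1045/2267 = 101.41 V.
Secondary of T2: V = 101.41 × 186/1435 = 13.145 V.
Secondary of T3: V = 13.145 × 1094/174 = 82.645 V.
I_load = 82.645/5.57 = 14.838 A, so P_out = 82.645 × 14.838 = 1226.2 W.
All ideal ⇒ P_in = P_out, so I_supply = 1226.2/220 = 5.57 A.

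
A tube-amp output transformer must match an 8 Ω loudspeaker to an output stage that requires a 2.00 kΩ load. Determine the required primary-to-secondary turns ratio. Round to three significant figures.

Z_p/Z_s = (N_p/N_s)², so N_p/N_s = √(2000/8) = √250 = 15.8.

N_p/N_s ≈ 15.8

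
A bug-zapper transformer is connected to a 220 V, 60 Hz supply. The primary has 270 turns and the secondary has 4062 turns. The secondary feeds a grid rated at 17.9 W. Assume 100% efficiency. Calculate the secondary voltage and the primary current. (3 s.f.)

V_s ≈ 3310 V, I_p ≈ 0.0814 A

V_s = V_p × N_s/N_p = 220 × 4062/270 = 3309.8 V.
I_s = P/V_s = 17.9/3309.8 = 0.0054082 A.
I_p = I_s × N_s/N_p = 0.0054082 × 4062/270 = 0.0814 A.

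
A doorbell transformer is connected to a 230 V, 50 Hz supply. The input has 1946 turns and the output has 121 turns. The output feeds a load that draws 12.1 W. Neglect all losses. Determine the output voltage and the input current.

V_out ≈ 14.3 V, I_in ≈ 0.0526 A

V_out = V_in × N_out/N_in = 230 × 121/1946 = 14.301 V.
I_out = P/V_out = 12.1/14.301 = 0.84609 A.
I_in = I_out × N_out/N_in = 0.84609 × 121/1946 = 0.0526 A.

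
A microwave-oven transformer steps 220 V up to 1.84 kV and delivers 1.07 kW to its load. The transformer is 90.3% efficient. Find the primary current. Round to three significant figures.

P_in = P_out/η = 1070/0.903 = 1184.9 W.
I_p = P_in/V_p = 1184.9/220 = 5.39 A.

I_p ≈ 5.39 A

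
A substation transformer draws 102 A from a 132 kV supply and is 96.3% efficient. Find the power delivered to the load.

P_in = V_p I_p = 132000 × 102 = 1.3464×10^7 W.
P_out = η P_in = 0.963 × 1.3464×10^7 = 1.30×10^7 W.

P_out ≈ 1.30×10^7 W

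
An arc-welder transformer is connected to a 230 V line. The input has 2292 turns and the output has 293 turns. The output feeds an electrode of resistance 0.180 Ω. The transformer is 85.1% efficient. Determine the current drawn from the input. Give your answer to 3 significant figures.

V_out = 230 × 293/2292 = 29.402 V.
I_out = V_out/R = 29.402/0.180 = 163.35 A.
P_out = V_out I_out = 29.402 × 163.35 = 4802.7 W.
P_in = P_out/η = 4802.7/0.851 = 5643.6 W.
I_in = P_in/V_in = 5643.6/230 = 24.5 A.

I_in ≈ 24.5 A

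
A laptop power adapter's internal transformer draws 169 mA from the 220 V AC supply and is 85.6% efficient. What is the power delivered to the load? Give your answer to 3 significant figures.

P_out ≈ 31.8 W

P_in = V_p I_p = 220 × 0.169 = 37.180 W.
P_out = η P_in = 0.856 × 37.180 = 31.8 W.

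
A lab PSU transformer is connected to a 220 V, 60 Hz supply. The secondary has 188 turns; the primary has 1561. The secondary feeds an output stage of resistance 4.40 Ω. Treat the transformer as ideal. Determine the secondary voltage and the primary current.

V_s ≈ 26.5 V, I_p ≈ 0.725 A

V_s = V_p × N_s/N_p = 220 × 188/1561 = 26.496 V.
I_s = V_s/R = 26.496/4.40 = 6.0218 A.
I_p = I_s × N_s/N_p = 6.0218 × 188/1561 = 0.725 A.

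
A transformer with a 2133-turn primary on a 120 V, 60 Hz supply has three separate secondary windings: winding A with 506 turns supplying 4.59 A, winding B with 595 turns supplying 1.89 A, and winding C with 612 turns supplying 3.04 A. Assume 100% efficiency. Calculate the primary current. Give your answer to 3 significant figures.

I_p ≈ 2.49 A

V_A = 120 × 506/2133 = 28.467 V; V_B = 120 × 595/2133 = 33.474 V; V_C = 120 × 612/2133 = 34.430 V.
P_out = V_A I_A + V_B I_B + V_C I_C = 28.467×4.59 + 33.474×1.89 + 34.430×3.04 = 130.66 + 63.266 + 104.67 = 298.60 W.
Ideal ⇒ P_in = P_out, so I_p = P_out/V_p = 298.60/120 = 2.49 A.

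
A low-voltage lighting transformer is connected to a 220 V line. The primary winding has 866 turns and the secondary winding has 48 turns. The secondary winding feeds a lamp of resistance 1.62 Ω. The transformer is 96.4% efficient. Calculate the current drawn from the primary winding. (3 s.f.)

I_p ≈ 0.433 A

V_s = 220 × 48/866 = 12.194 V.
I_s = V_s/R = 12.194/1.62 = 7.5272 A.
P_out = V_s I_s = 12.194 × 7.5272 = 91.786 W.
P_in = P_out/η = 91.786/0.964 = 95.214 W.
I_p = P_in/V_p = 95.214/220 = 0.433 A.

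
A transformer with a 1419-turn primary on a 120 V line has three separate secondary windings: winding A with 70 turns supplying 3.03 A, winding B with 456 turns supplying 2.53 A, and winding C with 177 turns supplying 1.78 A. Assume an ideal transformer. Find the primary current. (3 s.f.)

V_A = 120 × 70/1419 = 5.9197 V; V_B = 120 × 456/1419 = 38.562 V; V_C = 120 × 177/1419 = 14.968 V.
P_out = V_A I_A + V_B I_B + V_C I_C = 5.9197×3.03 + 38.562×2.53 + 14.968×1.78 = 17.937 + 97.563 + 26.644 = 142.14 W.
Ideal ⇒ P_in = P_out, so I_p = P_out/V_p = 142.14/120 = 1.18 A.

I_p ≈ 1.18 A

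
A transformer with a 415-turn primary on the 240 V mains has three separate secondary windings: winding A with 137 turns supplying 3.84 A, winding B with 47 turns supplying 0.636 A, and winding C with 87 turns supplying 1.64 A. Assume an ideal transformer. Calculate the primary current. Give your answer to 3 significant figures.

V_A = 240 × 137/415 = 79.229 V; V_B = 240 × 47/415 = 27.181 V; V_C = 240 × 87/415 = 50.313 V.
P_out = V_A I_A + V_B I_B + V_C I_C = 79.229×3.84 + 27.181×0.636 + 50.313×1.64 = 304.24 + 17.287 + 82.514 = 404.04 W.
Ideal ⇒ P_in = P_out, so I_p = P_out/V_p = 404.04/240 = 1.68 A.

I_p ≈ 1.68 A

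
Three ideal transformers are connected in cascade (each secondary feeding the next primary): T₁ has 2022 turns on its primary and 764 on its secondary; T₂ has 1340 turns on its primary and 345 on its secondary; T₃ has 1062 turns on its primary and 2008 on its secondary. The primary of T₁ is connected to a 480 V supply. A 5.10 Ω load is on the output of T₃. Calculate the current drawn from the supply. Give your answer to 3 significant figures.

Secondary of T₁: V = 480.00 × 764/2022 = 181.36 V.
Secondary of T₂: V = 181.36 × 345/1340 = 46.695 V.
Secondary of T₃: V = 46.695 × 2008/1062 = 88.289 V.
I_load = 88.289/5.10 = 17.312 A, so P_out = 88.289 × 17.312 = 1528.4 W.
All ideal ⇒ P_in = P_out, so I_supply = 1528.4/480 = 3.18 A.

I_supply ≈ 3.18 A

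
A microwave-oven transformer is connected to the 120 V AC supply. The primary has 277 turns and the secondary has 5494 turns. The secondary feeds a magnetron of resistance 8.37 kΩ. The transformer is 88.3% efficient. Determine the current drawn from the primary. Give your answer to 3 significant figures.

I_p ≈ 6.39 A

V_s = 120 × 5494/277 = 2380.1 V.
I_s = V_s/R = 2380.1/8370 = 0.28436 A.
P_out = V_s I_s = 2380.1 × 0.28436 = 676.79 W.
P_in = P_out/η = 676.79/0.883 = 766.47 W.
I_p = P_in/V_p = 766.47/120 = 6.39 A.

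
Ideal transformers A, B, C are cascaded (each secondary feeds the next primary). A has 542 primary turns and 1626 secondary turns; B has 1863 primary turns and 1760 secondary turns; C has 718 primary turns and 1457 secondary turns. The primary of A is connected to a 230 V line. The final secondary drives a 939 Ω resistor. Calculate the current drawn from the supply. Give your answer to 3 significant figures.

After A: V = 230.00 × 1626/542 = 690.00 V.
After B: V = 690.00 × 1760/1863 = 651.85 V.
After C: V = 651.85 × 1457/718 = 1322.8 V.
I_load = 1322.8/939 = 1.4087 A, so P_out = 1322.8 × 1.4087 = 1863.4 W.
All ideal ⇒ P_in = P_out, so I_supply = 1863.4/230 = 8.10 A.

I_supply ≈ 8.10 A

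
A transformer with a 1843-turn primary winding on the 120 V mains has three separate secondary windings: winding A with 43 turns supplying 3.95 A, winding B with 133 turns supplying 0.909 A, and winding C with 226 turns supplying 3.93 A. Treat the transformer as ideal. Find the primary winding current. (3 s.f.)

I_p ≈ 0.640 A

V_A = 120 × 43/1843 = 2.7998 V; V_B = 120 × 133/1843 = 8.6598 V; V_C = 120 × 226/1843 = 14.715 V.
P_out = V_A I_A + V_B I_B + V_C I_C = 2.7998×3.95 + 8.6598×0.909 + 14.715×3.93 = 11.059 + 7.8718 + 57.830 = 76.761 W.
Ideal ⇒ P_in = P_out, so I_p = P_out/V_p = 76.761/120 = 0.640 A.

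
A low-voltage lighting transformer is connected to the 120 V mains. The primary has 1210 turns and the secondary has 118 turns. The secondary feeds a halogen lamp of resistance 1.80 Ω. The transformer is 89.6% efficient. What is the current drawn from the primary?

I_p ≈ 0.708 A

V_s = 120 × 118/1210 = 11.702 V.
I_s = V_s/R = 11.702/1.80 = 6.5014 A.
P_out = V_s I_s = 11.702 × 6.5014 = 76.082 W.
P_in = P_out/η = 76.082/0.896 = 84.913 W.
I_p = P_in/V_p = 84.913/120 = 0.708 A.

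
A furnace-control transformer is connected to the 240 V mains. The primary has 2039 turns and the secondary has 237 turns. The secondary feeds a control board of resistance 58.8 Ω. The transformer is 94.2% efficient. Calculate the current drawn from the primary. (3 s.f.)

I_p ≈ 0.0585 A

V_s = 240 × 237/2039 = 27.896 V.
I_s = V_s/R = 27.896/58.8 = 0.47442 A.
P_out = V_s I_s = 27.896 × 0.47442 = 13.234 W.
P_in = P_out/η = 13.234/0.942 = 14.049 W.
I_p = P_in/V_p = 14.049/240 = 0.0585 A.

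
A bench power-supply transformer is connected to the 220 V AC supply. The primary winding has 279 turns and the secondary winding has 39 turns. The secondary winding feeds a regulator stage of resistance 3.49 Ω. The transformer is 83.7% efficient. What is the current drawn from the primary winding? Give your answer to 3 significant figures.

V_s = 220 × 39/279 = 30.753 V.
I_s = V_s/R = 30.753/3.49 = 8.8117 A.
P_out = V_s I_s = 30.753 × 8.8117 = 270.98 W.
P_in = P_out/η = 270.98/0.837 = 323.75 W.
I_p = P_in/V_p = 323.75/220 = 1.47 A.

I_p ≈ 1.47 A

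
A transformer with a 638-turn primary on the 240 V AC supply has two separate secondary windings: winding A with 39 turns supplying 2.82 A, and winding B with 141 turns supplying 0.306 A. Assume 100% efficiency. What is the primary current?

I_p ≈ 0.240 A

V_A = 240 × 39/638 = 14.671 V; V_B = 240 × 141/638 = 53.041 V.
P_out = V_A I_A + V_B I_B = 14.671×2.82 + 53.041×0.306 = 41.372 + 16.230 = 57.602 W.
Ideal ⇒ P_in = P_out, so I_p = P_out/V_p = 57.602/240 = 0.240 A.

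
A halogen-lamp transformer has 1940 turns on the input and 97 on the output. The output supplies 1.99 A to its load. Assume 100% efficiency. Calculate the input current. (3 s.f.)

For an ideal transformer I_in/I_out = N_out/N_in, so I_in = 1.99 × 97/1940 = 0.0995 A.

I_in ≈ 0.0995 A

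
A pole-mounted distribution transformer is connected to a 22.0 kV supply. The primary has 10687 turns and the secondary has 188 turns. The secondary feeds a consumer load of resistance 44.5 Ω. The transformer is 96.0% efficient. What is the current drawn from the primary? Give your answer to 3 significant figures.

V_s = 22000 × 188/10687 = 387.01 V.
I_s = V_s/R = 387.01/44.5 = 8.6969 A.
P_out = V_s I_s = 387.01 × 8.6969 = 3365.8 W.
P_in = P_out/η = 3365.8/0.960 = 3506.1 W.
I_p = P_in/V_p = 3506.1/22000 = 0.159 A.

I_p ≈ 0.159 A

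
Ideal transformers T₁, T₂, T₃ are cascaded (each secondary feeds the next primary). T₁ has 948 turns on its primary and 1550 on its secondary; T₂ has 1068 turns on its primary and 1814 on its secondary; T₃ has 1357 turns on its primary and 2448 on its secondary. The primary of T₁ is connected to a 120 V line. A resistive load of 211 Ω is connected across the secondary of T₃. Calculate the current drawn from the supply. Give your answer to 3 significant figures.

I_supply ≈ 14.3 A

After T₁: V = 120.00 × 1550/948 = 196.20 V.
After T₂: V = 196.20 × 1814/1068 = 333.25 V.
After T₃: V = 333.25 × 2448/1357 = 601.18 V.
I_load = 601.18/211 = 2.8492 A, so P_out = 601.18 × 2.8492 = 1712.9 W.
All ideal ⇒ P_in = P_out, so I_supply = 1712.9/120 = 14.3 A.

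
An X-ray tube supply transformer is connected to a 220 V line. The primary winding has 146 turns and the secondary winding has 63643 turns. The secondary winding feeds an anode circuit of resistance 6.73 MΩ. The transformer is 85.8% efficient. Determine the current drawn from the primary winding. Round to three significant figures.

V_s = 220 × 63643/146 = 95900 V.
I_s = V_s/R = 95900/(6.73×10^6) = 0.014250 A.
P_out = V_s I_s = 95900 × 0.014250 = 1366.6 W.
P_in = P_out/η = 1366.6/0.858 = 1592.7 W.
I_p = P_in/V_p = 1592.7/220 = 7.24 A.

I_p ≈ 7.24 A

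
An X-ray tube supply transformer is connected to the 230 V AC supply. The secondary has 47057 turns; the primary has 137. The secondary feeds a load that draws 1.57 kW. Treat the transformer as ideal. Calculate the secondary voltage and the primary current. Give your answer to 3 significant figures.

V_s ≈ 79000 V, I_p ≈ 6.83 A

V_s = V_p × N_s/N_p = 230 × 47057/137 = 79001 V.
I_s = P/V_s = 1570/79001 = 0.019873 A.
I_p = I_s × N_s/N_p = 0.019873 × 47057/137 = 6.83 A.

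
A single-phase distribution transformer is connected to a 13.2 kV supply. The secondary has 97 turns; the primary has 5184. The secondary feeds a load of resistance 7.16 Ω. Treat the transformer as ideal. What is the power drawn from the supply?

V_s = V_p × N_s/N_p = 13200 × 97/5184 = 246.99 V.
I_s = V_s/R = 246.99/7.16 = 34.496 A.
I_p = I_s × N_s/N_p = 34.496 × 97/5184 = 0.64547 A.
P = V_p I_p = 13200 × 0.64547 = 8520 W.

P ≈ 8520 W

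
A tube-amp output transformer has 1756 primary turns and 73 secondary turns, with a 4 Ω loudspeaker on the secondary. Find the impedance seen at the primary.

Z_p = (N_p/N_s)² × Z_s = (1756/73)² × 4 = 2310 Ω.

Z_p ≈ 2310 Ω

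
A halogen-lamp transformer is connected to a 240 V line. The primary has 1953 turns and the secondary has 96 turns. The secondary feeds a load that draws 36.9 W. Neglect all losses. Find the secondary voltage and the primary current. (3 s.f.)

V_s = V_p × N_s/N_p = 240 × 96/1953 = 11.797 V.
I_s = P/V_s = 36.9/11.797 = 3.1279 A.
I_p = I_s × N_s/N_p = 3.1279 × 96/1953 = 0.154 A.

V_s ≈ 11.8 V, I_p ≈ 0.154 A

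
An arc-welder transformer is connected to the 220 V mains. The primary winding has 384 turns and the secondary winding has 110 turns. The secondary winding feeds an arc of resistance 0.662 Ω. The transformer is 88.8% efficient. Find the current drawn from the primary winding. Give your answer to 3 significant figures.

V_s = 220 × 110/384 = 63.021 V.
I_s = V_s/R = 63.021/0.662 = 95.198 A.
P_out = V_s I_s = 63.021 × 95.198 = 5999.4 W.
P_in = P_out/η = 5999.4/0.888 = 6756.1 W.
I_p = P_in/V_p = 6756.1/220 = 30.7 A.

I_p ≈ 30.7 A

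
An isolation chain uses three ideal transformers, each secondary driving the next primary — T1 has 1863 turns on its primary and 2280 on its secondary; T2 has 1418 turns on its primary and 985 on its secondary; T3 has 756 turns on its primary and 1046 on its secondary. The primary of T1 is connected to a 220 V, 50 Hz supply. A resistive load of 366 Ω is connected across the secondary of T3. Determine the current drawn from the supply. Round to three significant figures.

Secondary of T1: V = 220.00 × 2280/1863 = 269.24 V.
Secondary of T2: V = 269.24 × 985/1418 = 187.03 V.
Secondary of T3: V = 187.03 × 1046/756 = 258.77 V.
I_load = 258.77/366 = 0.70702 A, so P_out = 258.77 × 0.70702 = 182.96 W.
All ideal ⇒ P_in = P_out, so I_supply = 182.96/220 = 0.832 A.

I_supply ≈ 0.832 A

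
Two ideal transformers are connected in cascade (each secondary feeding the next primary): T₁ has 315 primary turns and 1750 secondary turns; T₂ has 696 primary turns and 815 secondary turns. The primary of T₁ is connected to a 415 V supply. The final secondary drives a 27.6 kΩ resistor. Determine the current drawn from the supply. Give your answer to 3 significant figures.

I_supply ≈ 0.636 A

After T₁: V = 415.00 × 1750/315 = 2305.6 V.
After T₂: V = 2305.6 × 815/696 = 2699.8 V.
I_load = 2699.8/27600 = 0.097817 A, so P_out = 2699.8 × 0.097817 = 264.08 W.
All ideal ⇒ P_in = P_out, so I_supply = 264.08/415 = 0.636 A.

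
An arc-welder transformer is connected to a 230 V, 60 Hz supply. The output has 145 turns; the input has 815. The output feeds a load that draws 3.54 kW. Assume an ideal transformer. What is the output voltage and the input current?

V_out = V_in × N_out/N_in = 230 × 145/815 = 40.920 V.
I_out = P/V_out = 3540/40.920 = 86.510 A.
I_in = I_out × N_out/N_in = 86.510 × 145/815 = 15.4 A.

V_out ≈ 40.9 V, I_in ≈ 15.4 A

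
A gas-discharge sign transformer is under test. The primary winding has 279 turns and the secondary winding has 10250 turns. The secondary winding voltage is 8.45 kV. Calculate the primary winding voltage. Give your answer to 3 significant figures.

V_p ≈ 230 V

V_p/V_s = N_p/N_s, so V_p = 8450 × 279/10250 = 230 V.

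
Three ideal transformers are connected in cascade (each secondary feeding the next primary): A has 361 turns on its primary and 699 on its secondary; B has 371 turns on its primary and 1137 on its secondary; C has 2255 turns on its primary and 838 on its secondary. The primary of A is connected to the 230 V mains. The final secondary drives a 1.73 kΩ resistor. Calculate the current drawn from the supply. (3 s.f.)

I_supply ≈ 0.647 A

Secondary of A: V = 230.00 × 699/361 = 445.35 V.
Secondary of B: V = 445.35 × 1137/371 = 1364.8 V.
Secondary of C: V = 1364.8 × 838/2255 = 507.20 V.
I_load = 507.20/1730 = 0.29318 A, so P_out = 507.20 × 0.29318 = 148.70 W.
All ideal ⇒ P_in = P_out, so I_supply = 148.70/230 = 0.647 A.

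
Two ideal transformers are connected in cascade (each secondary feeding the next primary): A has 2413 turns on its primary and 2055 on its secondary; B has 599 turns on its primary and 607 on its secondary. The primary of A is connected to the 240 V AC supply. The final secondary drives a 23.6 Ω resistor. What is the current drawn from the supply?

I_supply ≈ 7.57 A

After A: V = 240.00 × 2055/2413 = 204.39 V.
After B: V = 204.39 × 607/599 = 207.12 V.
I_load = 207.12/23.6 = 8.7764 A, so P_out = 207.12 × 8.7764 = 1817.8 W.
All ideal ⇒ P_in = P_out, so I_supply = 1817.8/240 = 7.57 A.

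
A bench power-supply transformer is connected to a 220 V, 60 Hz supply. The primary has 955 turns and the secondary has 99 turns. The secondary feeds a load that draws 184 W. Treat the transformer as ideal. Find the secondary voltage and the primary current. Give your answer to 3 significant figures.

V_s = V_p × N_s/N_p = 220 × 99/955 = 22.806 V.
I_s = P/V_s = 184/22.806 = 8.0680 A.
I_p = I_s × N_s/N_p = 8.0680 × 99/955 = 0.836 A.

V_s ≈ 22.8 V, I_p ≈ 0.836 A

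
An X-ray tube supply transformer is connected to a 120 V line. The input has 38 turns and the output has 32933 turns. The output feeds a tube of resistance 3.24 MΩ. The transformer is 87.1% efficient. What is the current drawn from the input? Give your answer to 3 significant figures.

V_out = 120 × 32933/38 = 104000 V.
I_out = V_out/R = 104000/(3.24×10^6) = 0.032098 A.
P_out = V_out I_out = 104000 × 0.032098 = 3338.2 W.
P_in = P_out/η = 3338.2/0.871 = 3832.6 W.
I_in = P_in/V_in = 3832.6/120 = 31.9 A.

I_in ≈ 31.9 A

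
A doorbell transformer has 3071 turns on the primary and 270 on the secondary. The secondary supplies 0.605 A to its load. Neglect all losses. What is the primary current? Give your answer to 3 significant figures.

I_p ≈ 0.0532 A

For an ideal transformer I_p/I_s = N_s/N_p, so I_p = 0.605 × 270/3071 = 0.0532 A.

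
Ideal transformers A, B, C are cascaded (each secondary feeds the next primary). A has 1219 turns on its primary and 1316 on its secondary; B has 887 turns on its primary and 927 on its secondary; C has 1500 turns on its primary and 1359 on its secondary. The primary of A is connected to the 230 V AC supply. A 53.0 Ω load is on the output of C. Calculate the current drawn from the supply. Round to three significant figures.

I_supply ≈ 4.53 A

Secondary of A: V = 230.00 × 1316/1219 = 248.30 V.
Secondary of B: V = 248.30 × 927/887 = 259.50 V.
Secondary of C: V = 259.50 × 1359/1500 = 235.11 V.
I_load = 235.11/53.0 = 4.4360 A, so P_out = 235.11 × 4.4360 = 1042.9 W.
All ideal ⇒ P_in = P_out, so I_supply = 1042.9/230 = 4.53 A.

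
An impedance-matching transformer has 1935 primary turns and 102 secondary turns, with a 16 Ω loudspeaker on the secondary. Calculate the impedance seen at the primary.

Z_p ≈ 5760 Ω

Z_p = (N_p/N_s)² × Z_s = (1935/102)² × 16 = 5760 Ω.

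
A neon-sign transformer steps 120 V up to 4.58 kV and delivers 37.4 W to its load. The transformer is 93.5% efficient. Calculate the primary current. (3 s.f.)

I_p ≈ 0.333 A

P_in = P_out/η = 37.4/0.935 = 40.000 W.
I_p = P_in/V_p = 40.000/120 = 0.333 A.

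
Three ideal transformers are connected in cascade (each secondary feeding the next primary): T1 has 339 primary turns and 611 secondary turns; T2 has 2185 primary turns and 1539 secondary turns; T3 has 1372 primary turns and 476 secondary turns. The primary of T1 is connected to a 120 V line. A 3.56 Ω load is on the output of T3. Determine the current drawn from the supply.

I_supply ≈ 6.54 A

After T1: V = 120.00 × 611/339 = 216.28 V.
After T2: V = 216.28 × 1539/2185 = 152.34 V.
After T3: V = 152.34 × 476/1372 = 52.852 V.
I_load = 52.852/3.56 = 14.846 A, so P_out = 52.852 × 14.846 = 784.65 W.
All ideal ⇒ P_in = P_out, so I_supply = 784.65/120 = 6.54 A.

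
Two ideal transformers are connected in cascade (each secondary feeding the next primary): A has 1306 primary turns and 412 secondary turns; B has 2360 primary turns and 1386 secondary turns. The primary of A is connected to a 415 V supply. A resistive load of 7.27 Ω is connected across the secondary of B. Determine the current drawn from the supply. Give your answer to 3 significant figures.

After A: V = 415.00 × 412/1306 = 130.92 V.
After B: V = 130.92 × 1386/2360 = 76.887 V.
I_load = 76.887/7.27 = 10.576 A, so P_out = 76.887 × 10.576 = 813.15 W.
All ideal ⇒ P_in = P_out, so I_supply = 813.15/415 = 1.96 A.

I_supply ≈ 1.96 A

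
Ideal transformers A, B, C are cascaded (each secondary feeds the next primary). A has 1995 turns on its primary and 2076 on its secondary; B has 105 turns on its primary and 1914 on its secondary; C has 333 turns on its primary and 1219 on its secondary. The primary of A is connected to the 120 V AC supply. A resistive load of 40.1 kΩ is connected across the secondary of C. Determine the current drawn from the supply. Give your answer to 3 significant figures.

I_supply ≈ 14.4 A

After A: V = 120.00 × 2076/1995 = 124.87 V.
After B: V = 124.87 × 1914/105 = 2276.2 V.
After C: V = 2276.2 × 1219/333 = 8332.5 V.
I_load = 8332.5/40100 = 0.20779 A, so P_out = 8332.5 × 0.20779 = 1731.5 W.
All ideal ⇒ P_in = P_out, so I_supply = 1731.5/120 = 14.4 A.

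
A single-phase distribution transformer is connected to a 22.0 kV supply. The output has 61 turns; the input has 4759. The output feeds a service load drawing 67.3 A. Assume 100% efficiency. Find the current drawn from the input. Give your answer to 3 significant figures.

I_in ≈ 0.863 A

For an ideal transformer I_in N_in = I_out N_out, so I_in = 67.3 × 61/4759 = 0.863 A.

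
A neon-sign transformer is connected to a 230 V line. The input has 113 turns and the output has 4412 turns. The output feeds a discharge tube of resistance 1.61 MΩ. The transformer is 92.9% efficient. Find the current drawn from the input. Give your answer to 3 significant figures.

I_in ≈ 0.234 A

V_out = 230 × 4412/113 = 8980.2 V.
I_out = V_out/R = 8980.2/(1.61×10^6) = 0.0055777 A.
P_out = V_out I_out = 8980.2 × 0.0055777 = 50.089 W.
P_in = P_out/η = 50.089/0.929 = 53.917 W.
I_in = P_in/V_in = 53.917/230 = 0.234 A.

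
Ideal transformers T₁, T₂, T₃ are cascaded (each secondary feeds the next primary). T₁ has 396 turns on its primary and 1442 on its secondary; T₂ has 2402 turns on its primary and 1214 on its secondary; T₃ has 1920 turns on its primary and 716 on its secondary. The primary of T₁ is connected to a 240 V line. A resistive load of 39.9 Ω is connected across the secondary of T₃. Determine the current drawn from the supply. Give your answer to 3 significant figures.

Secondary of T₁: V = 240.00 × 1442/396 = 873.94 V.
Secondary of T₂: V = 873.94 × 1214/2402 = 441.70 V.
Secondary of T₃: V = 441.70 × 716/1920 = 164.72 V.
I_load = 164.72/39.9 = 4.1282 A, so P_out = 164.72 × 4.1282 = 679.99 W.
All ideal ⇒ P_in = P_out, so I_supply = 679.99/240 = 2.83 A.

I_supply ≈ 2.83 A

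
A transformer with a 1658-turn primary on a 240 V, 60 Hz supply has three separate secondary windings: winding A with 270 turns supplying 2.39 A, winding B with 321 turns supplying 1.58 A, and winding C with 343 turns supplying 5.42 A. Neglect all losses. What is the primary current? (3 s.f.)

V_A = 240 × 270/1658 = 39.083 V; V_B = 240 × 321/1658 = 46.466 V; V_C = 240 × 343/1658 = 49.650 V.
P_out = V_A I_A + V_B I_B + V_C I_C = 39.083×2.39 + 46.466×1.58 + 49.650×5.42 = 93.409 + 73.416 + 269.10 = 435.93 W.
Ideal ⇒ P_in = P_out, so I_p = P_out/V_p = 435.93/240 = 1.82 A.

I_p ≈ 1.82 A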